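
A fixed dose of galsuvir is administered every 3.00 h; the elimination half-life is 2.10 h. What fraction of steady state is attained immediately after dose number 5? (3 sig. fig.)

0.993

k = ln 2 / 2.10 = 0.3301 h⁻¹
f_n = 1 − e^(−nkτ) = 1 − e^(−5 × 0.3301 × 3.00) = 1 − e^(−4.951) = 1 − 0.007076 ≈ 0.993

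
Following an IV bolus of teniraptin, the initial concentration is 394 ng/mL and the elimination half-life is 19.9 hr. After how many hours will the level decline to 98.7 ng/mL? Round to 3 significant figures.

k = ln 2 / 19.9 = 0.03483 hr⁻¹
C(t) = C₀ e^(−kt)  ⇒  t = ln(C₀/C) / k
t = ln(394/98.7) / 0.03483 = 1.384 / 0.03483 ≈ 39.7 hours

39.7 hours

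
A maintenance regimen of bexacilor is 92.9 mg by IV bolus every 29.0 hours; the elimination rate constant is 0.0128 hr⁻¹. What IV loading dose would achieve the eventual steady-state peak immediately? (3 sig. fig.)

Accumulation ratio R = 1 / (1 − e^(−kτ)) = 1 / (1 − e^(−0.01280×29.0)) = 1 / (1 − 0.6899) = 3.225
Loading dose = maintenance dose × R = 92.9 × 3.225 ≈ 300 mg

300 mg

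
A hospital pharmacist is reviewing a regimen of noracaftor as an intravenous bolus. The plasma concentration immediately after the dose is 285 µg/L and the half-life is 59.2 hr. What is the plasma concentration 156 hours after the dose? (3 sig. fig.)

45.9 µg/L

k = ln 2 / 59.2 = 0.01171 hr⁻¹
C(t) = C₀ e^(−kt) = 285 × e^(−0.01171 × 156) = 285 × e^(−1.827) = 285 × 0.1610 ≈ 45.9 µg/L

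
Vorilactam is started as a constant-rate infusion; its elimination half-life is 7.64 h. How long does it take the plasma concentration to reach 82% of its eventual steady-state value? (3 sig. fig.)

k = ln 2 / 7.64 = 0.09073 h⁻¹
f = 1 − e^(−kt)  ⇒  t = −ln(1 − f) / k
t = −ln(1 − 0.82) / 0.09073 = 1.715 / 0.09073 ≈ 18.9 hours

18.9 hours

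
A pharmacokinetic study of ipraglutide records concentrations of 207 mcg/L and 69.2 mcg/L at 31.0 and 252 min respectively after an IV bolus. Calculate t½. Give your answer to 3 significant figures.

140 minutes

k = ln(C₁/C₂) / (t₂ − t₁) = ln(207/69.2) / (252 − 31.0)
  = 1.096 / 221.0 = 0.004958 min⁻¹
t½ = ln 2 / k = ln 2 / 0.004958 ≈ 140 minutes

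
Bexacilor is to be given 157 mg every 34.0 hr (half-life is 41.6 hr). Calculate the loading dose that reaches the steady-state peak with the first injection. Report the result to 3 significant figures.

363 mg

k = ln 2 / 41.6 = 0.01666 hr⁻¹
Accumulation ratio R = 1 / (1 − e^(−kτ)) = 1 / (1 − e^(−0.01666×34.0)) = 1 / (1 − 0.5675) = 2.312
Loading dose = maintenance dose × R = 157 × 2.312 ≈ 363 mg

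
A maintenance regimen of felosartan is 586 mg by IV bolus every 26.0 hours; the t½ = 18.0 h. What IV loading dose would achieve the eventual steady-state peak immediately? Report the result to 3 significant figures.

926 mg

k = ln 2 / 18.0 = 0.03851 h⁻¹
Accumulation ratio R = 1 / (1 − e^(−kτ)) = 1 / (1 − e^(−0.03851×26.0)) = 1 / (1 − 0.3674) = 1.581
Loading dose = maintenance dose × R = 586 × 1.581 ≈ 926 mg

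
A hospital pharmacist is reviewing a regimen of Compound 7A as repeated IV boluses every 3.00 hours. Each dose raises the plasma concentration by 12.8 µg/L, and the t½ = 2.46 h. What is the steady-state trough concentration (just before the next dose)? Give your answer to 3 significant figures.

9.63 µg/L

k = ln 2 / 2.46 = 0.2818 h⁻¹
Fraction remaining after one interval: e^(−kτ) = e^(−0.2818 × 3.00) = 0.4294
R = 1 / (1 − 0.4294) = 1.753
Css,max = 12.8 × 1.753 = 22.43 µg/L
Css,min = Css,max × e^(−kτ) = 22.43 × 0.4294 ≈ 9.63 µg/L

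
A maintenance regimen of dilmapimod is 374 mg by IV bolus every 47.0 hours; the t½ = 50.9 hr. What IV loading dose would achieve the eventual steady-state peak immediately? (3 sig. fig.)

791 mg

k = ln 2 / 50.9 = 0.01362 hr⁻¹
Accumulation ratio R = 1 / (1 − e^(−kτ)) = 1 / (1 − e^(−0.01362×47.0)) = 1 / (1 − 0.5273) = 2.115
Loading dose = maintenance dose × R = 374 × 2.115 ≈ 791 mg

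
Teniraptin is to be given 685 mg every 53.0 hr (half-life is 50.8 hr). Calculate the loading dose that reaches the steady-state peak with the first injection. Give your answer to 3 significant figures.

1330 mg

k = ln 2 / 50.8 = 0.01364 hr⁻¹
Accumulation ratio R = 1 / (1 − e^(−kτ)) = 1 / (1 − e^(−0.01364×53.0)) = 1 / (1 − 0.4852) = 1.943
Loading dose = maintenance dose × R = 685 × 1.943 ≈ 1330 mg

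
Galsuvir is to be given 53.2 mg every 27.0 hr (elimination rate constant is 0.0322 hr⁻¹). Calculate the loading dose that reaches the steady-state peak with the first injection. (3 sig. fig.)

91.6 mg

Accumulation ratio R = 1 / (1 − e^(−kτ)) = 1 / (1 − e^(−0.03220×27.0)) = 1 / (1 − 0.4192) = 1.722
Loading dose = maintenance dose × R = 53.2 × 1.722 ≈ 91.6 mg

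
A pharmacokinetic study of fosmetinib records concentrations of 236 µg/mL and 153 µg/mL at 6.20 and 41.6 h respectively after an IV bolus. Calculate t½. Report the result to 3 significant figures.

k = ln(C₁/C₂) / (t₂ − t₁) = ln(236/153) / (41.6 − 6.20)
  = 0.4334 / 35.40 = 0.01224 h⁻¹
t½ = ln 2 / k = ln 2 / 0.01224 ≈ 56.6 hours

56.6 hours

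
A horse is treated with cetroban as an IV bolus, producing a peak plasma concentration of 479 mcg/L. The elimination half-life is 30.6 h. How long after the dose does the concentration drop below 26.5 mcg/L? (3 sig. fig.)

128 hours

k = ln 2 / 30.6 = 0.02265 h⁻¹
C(t) = C₀ e^(−kt)  ⇒  t = ln(C₀/C) / k
t = ln(479/26.5) / 0.02265 = 2.895 / 0.02265 ≈ 128 hours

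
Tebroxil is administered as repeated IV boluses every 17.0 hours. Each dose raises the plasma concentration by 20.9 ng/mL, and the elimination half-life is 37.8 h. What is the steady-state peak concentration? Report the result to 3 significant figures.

78.0 ng/mL

k = ln 2 / 37.8 = 0.01834 h⁻¹
Fraction remaining after one interval: e^(−kτ) = e^(−0.01834 × 17.0) = 0.7322
R = 1 / (1 − 0.7322) = 3.734
Css,max = 20.9 × 3.734 ≈ 78.0 ng/mL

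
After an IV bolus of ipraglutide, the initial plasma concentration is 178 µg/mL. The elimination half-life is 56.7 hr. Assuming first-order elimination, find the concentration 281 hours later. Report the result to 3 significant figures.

k = ln 2 / 56.7 = 0.01222 hr⁻¹
281 hr is 4.956 half-lives, so C = 178 × (1/2)^4.956 = 178 × 0.03222 ≈ 5.74 µg/mL

5.74 µg/mL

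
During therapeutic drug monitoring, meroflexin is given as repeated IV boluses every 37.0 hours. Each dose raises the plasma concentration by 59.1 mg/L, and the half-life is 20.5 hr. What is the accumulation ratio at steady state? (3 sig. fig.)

1.40

k = ln 2 / 20.5 = 0.03381 hr⁻¹
Fraction remaining after one interval: e^(−kτ) = e^(−0.03381 × 37.0) = 0.2862
R = 1 / (1 − 0.2862) = 1 / 0.7138 ≈ 1.40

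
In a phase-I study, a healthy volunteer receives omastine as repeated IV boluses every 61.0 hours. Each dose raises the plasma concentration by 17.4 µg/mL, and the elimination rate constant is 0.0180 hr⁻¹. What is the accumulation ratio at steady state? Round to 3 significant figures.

1.50

Fraction remaining after one interval: e^(−kτ) = e^(−0.01800 × 61.0) = 0.3335
R = 1 / (1 − 0.3335) = 1 / 0.6665 ≈ 1.50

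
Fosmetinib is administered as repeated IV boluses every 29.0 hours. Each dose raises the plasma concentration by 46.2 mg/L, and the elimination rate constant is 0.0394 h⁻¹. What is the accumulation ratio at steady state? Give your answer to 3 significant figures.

Fraction remaining after one interval: e^(−kτ) = e^(−0.03940 × 29.0) = 0.3190
R = 1 / (1 − 0.3190) = 1 / 0.6810 ≈ 1.47

1.47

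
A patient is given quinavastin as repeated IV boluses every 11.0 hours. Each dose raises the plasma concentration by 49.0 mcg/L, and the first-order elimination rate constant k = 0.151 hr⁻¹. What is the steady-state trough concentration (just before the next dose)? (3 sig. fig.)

Fraction remaining after one interval: e^(−kτ) = e^(−0.1510 × 11.0) = 0.1899
R = 1 / (1 − 0.1899) = 1.234
Css,max = 49.0 × 1.234 = 60.49 mcg/L
Css,min = Css,max × e^(−kτ) = 60.49 × 0.1899 ≈ 11.5 mcg/L

11.5 mcg/L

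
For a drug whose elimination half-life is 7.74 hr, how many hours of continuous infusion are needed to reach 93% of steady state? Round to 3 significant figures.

k = ln 2 / 7.74 = 0.08955 hr⁻¹
f = 1 − e^(−kt)  ⇒  t = −ln(1 − f) / k
t = −ln(1 − 0.93) / 0.08955 = 2.659 / 0.08955 ≈ 29.7 hours

29.7 hours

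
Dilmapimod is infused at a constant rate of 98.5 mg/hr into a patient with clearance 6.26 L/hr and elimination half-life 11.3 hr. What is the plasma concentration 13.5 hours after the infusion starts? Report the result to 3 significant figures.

8.86 µg/mL

Css = rate / CL = 98.5 / 6.26 = 15.73 µg/mL
k = ln 2 / 11.3 = 0.06134 hr⁻¹
C(t) = Css (1 − e^(−kt)) = 15.73 × (1 − e^(−0.8281)) = 15.73 × 0.5631 ≈ 8.86 µg/mL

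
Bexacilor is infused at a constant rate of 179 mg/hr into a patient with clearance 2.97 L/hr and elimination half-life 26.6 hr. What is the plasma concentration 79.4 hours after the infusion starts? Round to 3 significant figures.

Css = rate / CL = 179 / 2.97 = 60.27 mg/L
k = ln 2 / 26.6 = 0.02606 hr⁻¹
C(t) = Css (1 − e^(−kt)) = 60.27 × (1 − e^(−2.069)) = 60.27 × 0.8737 ≈ 52.7 mg/L

52.7 mg/L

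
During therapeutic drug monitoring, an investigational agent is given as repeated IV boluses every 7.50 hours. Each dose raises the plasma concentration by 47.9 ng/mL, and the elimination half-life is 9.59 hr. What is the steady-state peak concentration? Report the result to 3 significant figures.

k = ln 2 / 9.59 = 0.07228 hr⁻¹
Fraction remaining after one interval: e^(−kτ) = e^(−0.07228 × 7.50) = 0.5815
R = 1 / (1 − 0.5815) = 2.390
Css,max = 47.9 × 2.390 ≈ 114 ng/mL

114 ng/mL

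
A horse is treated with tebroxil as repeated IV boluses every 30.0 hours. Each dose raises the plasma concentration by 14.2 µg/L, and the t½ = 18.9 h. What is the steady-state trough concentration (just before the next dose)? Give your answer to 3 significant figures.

7.08 µg/L

k = ln 2 / 18.9 = 0.03667 h⁻¹
Fraction remaining after one interval: e^(−kτ) = e^(−0.03667 × 30.0) = 0.3328
R = 1 / (1 − 0.3328) = 1.499
Css,max = 14.2 × 1.499 = 21.28 µg/L
Css,min = Css,max × e^(−kτ) = 21.28 × 0.3328 ≈ 7.08 µg/L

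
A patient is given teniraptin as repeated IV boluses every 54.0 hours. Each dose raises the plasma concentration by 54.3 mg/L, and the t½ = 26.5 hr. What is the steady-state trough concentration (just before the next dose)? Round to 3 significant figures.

17.5 mg/L

k = ln 2 / 26.5 = 0.02616 hr⁻¹
Fraction remaining after one interval: e^(−kτ) = e^(−0.02616 × 54.0) = 0.2435
R = 1 / (1 − 0.2435) = 1.322
Css,max = 54.3 × 1.322 = 71.78 mg/L
Css,min = Css,max × e^(−kτ) = 71.78 × 0.2435 ≈ 17.5 mg/L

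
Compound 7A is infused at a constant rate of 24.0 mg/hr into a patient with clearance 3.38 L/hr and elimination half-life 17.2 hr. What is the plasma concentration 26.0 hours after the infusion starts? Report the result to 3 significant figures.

4.61 µg/mL

Css = rate / CL = 24.0 / 3.38 = 7.101 µg/mL
k = ln 2 / 17.2 = 0.04030 hr⁻¹
C(t) = Css (1 − e^(−kt)) = 7.101 × (1 − e^(−1.048)) = 7.101 × 0.6493 ≈ 4.61 µg/mL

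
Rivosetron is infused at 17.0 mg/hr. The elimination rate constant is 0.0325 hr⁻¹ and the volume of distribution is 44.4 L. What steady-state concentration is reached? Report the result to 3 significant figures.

CL = k · V = 0.0325 × 44.4 = 1.443 L/hr
Css = rate / CL = 17.0 / 1.443 ≈ 11.8 µg/mL

11.8 µg/mL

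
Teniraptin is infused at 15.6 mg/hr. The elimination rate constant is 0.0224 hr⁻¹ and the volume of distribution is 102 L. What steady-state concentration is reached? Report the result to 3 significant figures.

6.83 µg/mL

CL = k · V = 0.0224 × 102 = 2.285 L/hr
Css = rate / CL = 15.6 / 2.285 ≈ 6.83 µg/mL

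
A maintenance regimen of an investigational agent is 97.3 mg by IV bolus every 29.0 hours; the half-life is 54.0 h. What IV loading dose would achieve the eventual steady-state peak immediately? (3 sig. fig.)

k = ln 2 / 54.0 = 0.01284 h⁻¹
Accumulation ratio R = 1 / (1 − e^(−kτ)) = 1 / (1 − e^(−0.01284×29.0)) = 1 / (1 − 0.6892) = 3.217
Loading dose = maintenance dose × R = 97.3 × 3.217 ≈ 313 mg

313 mg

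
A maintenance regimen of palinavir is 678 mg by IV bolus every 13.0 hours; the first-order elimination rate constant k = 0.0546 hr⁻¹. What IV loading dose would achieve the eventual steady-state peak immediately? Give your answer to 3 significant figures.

Accumulation ratio R = 1 / (1 − e^(−kτ)) = 1 / (1 − e^(−0.05460×13.0)) = 1 / (1 − 0.4917) = 1.968
Loading dose = maintenance dose × R = 678 × 1.968 ≈ 1330 mg

1330 mg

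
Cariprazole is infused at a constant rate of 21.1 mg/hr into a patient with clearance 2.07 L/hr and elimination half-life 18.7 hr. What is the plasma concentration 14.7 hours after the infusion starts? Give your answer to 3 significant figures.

Css = rate / CL = 21.1 / 2.07 = 10.19 mg/L
k = ln 2 / 18.7 = 0.03707 hr⁻¹
C(t) = Css (1 − e^(−kt)) = 10.19 × (1 − e^(−0.5449)) = 10.19 × 0.4201 ≈ 4.28 mg/L

4.28 mg/L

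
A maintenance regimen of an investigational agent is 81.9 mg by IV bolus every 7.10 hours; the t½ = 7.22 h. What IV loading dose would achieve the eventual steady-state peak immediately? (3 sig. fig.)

k = ln 2 / 7.22 = 0.09600 h⁻¹
Accumulation ratio R = 1 / (1 − e^(−kτ)) = 1 / (1 − e^(−0.09600×7.10)) = 1 / (1 − 0.5058) = 2.023
Loading dose = maintenance dose × R = 81.9 × 2.023 ≈ 166 mg

166 mg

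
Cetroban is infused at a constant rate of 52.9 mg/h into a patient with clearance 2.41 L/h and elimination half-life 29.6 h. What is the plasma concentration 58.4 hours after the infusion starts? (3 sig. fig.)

16.4 mg/L

Css = rate / CL = 52.9 / 2.41 = 21.95 mg/L
k = ln 2 / 29.6 = 0.02342 h⁻¹
C(t) = Css (1 − e^(−kt)) = 21.95 × (1 − e^(−1.368)) = 21.95 × 0.7453 ≈ 16.4 mg/L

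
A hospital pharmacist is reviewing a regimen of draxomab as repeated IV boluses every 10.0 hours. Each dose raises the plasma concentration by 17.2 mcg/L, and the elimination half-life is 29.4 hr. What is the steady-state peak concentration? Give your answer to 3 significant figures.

k = ln 2 / 29.4 = 0.02358 hr⁻¹
Fraction remaining after one interval: e^(−kτ) = e^(−0.02358 × 10.0) = 0.7900
R = 1 / (1 − 0.7900) = 4.761
Css,max = 17.2 × 4.761 ≈ 81.9 mcg/L

81.9 mcg/L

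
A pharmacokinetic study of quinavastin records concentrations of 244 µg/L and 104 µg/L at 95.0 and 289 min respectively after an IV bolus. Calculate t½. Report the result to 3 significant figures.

158 minutes

k = ln(C₁/C₂) / (t₂ − t₁) = ln(244/104) / (289 − 95.0)
  = 0.8528 / 194.0 = 0.004396 min⁻¹
t½ = ln 2 / k = ln 2 / 0.004396 ≈ 158 minutes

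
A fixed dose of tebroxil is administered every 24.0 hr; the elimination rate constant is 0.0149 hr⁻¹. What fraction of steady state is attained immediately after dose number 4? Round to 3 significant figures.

f_n = 1 − e^(−nkτ) = 1 − e^(−4 × 0.01490 × 24.0) = 1 − e^(−1.430) = 1 − 0.2392 ≈ 0.761

0.761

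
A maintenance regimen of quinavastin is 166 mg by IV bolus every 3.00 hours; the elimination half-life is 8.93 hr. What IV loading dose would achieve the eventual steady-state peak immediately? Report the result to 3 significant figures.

799 mg

k = ln 2 / 8.93 = 0.07762 hr⁻¹
Accumulation ratio R = 1 / (1 − e^(−kτ)) = 1 / (1 − e^(−0.07762×3.00)) = 1 / (1 − 0.7923) = 4.814
Loading dose = maintenance dose × R = 166 × 4.814 ≈ 799 mg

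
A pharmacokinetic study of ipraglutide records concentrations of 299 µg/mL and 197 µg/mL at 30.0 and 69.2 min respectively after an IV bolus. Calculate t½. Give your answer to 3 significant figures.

k = ln(C₁/C₂) / (t₂ − t₁) = ln(299/197) / (69.2 − 30.0)
  = 0.4172 / 39.20 = 0.01064 min⁻¹
t½ = ln 2 / k = ln 2 / 0.01064 ≈ 65.1 minutes

65.1 minutes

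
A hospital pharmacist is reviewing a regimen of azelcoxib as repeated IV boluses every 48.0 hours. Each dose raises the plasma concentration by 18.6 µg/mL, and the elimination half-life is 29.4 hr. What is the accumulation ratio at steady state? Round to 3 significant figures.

1.48

k = ln 2 / 29.4 = 0.02358 hr⁻¹
Fraction remaining after one interval: e^(−kτ) = e^(−0.02358 × 48.0) = 0.3225
R = 1 / (1 − 0.3225) = 1 / 0.6775 ≈ 1.48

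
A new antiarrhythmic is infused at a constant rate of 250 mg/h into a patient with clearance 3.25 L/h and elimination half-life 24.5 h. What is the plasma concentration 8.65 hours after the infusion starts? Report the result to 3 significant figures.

Css = rate / CL = 250 / 3.25 = 76.92 µg/mL
k = ln 2 / 24.5 = 0.02829 h⁻¹
C(t) = Css (1 − e^(−kt)) = 76.92 × (1 − e^(−0.2447)) = 76.92 × 0.2171 ≈ 16.7 µg/mL

16.7 µg/mL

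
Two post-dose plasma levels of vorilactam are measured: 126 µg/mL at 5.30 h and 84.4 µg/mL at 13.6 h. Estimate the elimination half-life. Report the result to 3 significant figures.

14.4 hours

k = ln(C₁/C₂) / (t₂ − t₁) = ln(126/84.4) / (13.6 − 5.30)
  = 0.4007 / 8.300 = 0.04828 h⁻¹
t½ = ln 2 / k = ln 2 / 0.04828 ≈ 14.4 hours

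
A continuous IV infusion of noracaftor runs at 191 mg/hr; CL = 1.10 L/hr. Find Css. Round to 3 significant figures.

Css = infusion rate / CL = 191 / 1.10 ≈ 174 mg/L

174 mg/L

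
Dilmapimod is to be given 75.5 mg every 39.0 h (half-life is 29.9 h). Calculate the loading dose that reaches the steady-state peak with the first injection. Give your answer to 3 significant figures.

k = ln 2 / 29.9 = 0.02318 h⁻¹
Accumulation ratio R = 1 / (1 − e^(−kτ)) = 1 / (1 − e^(−0.02318×39.0)) = 1 / (1 − 0.4049) = 1.680
Loading dose = maintenance dose × R = 75.5 × 1.680 ≈ 127 mg

127 mg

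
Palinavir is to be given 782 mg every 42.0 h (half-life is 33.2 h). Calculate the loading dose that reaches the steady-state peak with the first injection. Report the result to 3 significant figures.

1340 mg

k = ln 2 / 33.2 = 0.02088 h⁻¹
Accumulation ratio R = 1 / (1 − e^(−kτ)) = 1 / (1 − e^(−0.02088×42.0)) = 1 / (1 − 0.4161) = 1.713
Loading dose = maintenance dose × R = 782 × 1.713 ≈ 1340 mg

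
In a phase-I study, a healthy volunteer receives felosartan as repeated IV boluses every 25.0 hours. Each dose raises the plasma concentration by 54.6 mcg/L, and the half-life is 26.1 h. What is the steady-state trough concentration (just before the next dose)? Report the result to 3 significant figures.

k = ln 2 / 26.1 = 0.02656 h⁻¹
Fraction remaining after one interval: e^(−kτ) = e^(−0.02656 × 25.0) = 0.5148
R = 1 / (1 − 0.5148) = 2.061
Css,max = 54.6 × 2.061 = 112.5 mcg/L
Css,min = Css,max × e^(−kτ) = 112.5 × 0.5148 ≈ 57.9 mcg/L

57.9 mcg/L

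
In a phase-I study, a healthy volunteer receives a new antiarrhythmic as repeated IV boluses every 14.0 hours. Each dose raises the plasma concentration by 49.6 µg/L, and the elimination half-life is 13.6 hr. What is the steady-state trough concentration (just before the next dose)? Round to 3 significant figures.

47.6 µg/L

k = ln 2 / 13.6 = 0.05097 hr⁻¹
Fraction remaining after one interval: e^(−kτ) = e^(−0.05097 × 14.0) = 0.4899
R = 1 / (1 − 0.4899) = 1.960
Css,max = 49.6 × 1.960 = 97.24 µg/L
Css,min = Css,max × e^(−kτ) = 97.24 × 0.4899 ≈ 47.6 µg/L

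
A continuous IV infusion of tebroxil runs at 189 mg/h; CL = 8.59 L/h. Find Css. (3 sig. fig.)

Css = infusion rate / CL = 189 / 8.59 ≈ 22.0 µg/mL

22.0 µg/mL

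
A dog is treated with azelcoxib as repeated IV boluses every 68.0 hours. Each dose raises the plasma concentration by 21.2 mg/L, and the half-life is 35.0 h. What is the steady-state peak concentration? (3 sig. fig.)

k = ln 2 / 35.0 = 0.01980 h⁻¹
Fraction remaining after one interval: e^(−kτ) = e^(−0.01980 × 68.0) = 0.2601
R = 1 / (1 − 0.2601) = 1.352
Css,max = 21.2 × 1.352 ≈ 28.7 mg/L

28.7 mg/L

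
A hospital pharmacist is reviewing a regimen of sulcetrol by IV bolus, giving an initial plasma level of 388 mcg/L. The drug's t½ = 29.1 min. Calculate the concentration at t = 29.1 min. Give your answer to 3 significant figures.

194 mcg/L

k = ln 2 / 29.1 = 0.02382 min⁻¹
29.1 min is 1.000 half-lives, so C = 388 × (1/2)^1.000 = 388 × 0.5000 ≈ 194 mcg/L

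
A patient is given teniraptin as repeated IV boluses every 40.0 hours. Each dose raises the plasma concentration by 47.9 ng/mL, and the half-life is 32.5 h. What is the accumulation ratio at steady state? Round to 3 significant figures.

k = ln 2 / 32.5 = 0.02133 h⁻¹
Fraction remaining after one interval: e^(−kτ) = e^(−0.02133 × 40.0) = 0.4261
R = 1 / (1 − 0.4261) = 1 / 0.5739 ≈ 1.74

1.74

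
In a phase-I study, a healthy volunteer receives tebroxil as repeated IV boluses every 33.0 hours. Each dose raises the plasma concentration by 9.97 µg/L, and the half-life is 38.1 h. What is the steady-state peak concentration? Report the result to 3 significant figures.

22.1 µg/L

k = ln 2 / 38.1 = 0.01819 h⁻¹
Fraction remaining after one interval: e^(−kτ) = e^(−0.01819 × 33.0) = 0.5486
R = 1 / (1 − 0.5486) = 2.215
Css,max = 9.97 × 2.215 ≈ 22.1 µg/L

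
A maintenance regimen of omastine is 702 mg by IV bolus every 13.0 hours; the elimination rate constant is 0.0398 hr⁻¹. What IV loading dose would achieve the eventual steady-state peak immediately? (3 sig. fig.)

Accumulation ratio R = 1 / (1 − e^(−kτ)) = 1 / (1 − e^(−0.03980×13.0)) = 1 / (1 − 0.5961) = 2.476
Loading dose = maintenance dose × R = 702 × 2.476 ≈ 1740 mg

1740 mg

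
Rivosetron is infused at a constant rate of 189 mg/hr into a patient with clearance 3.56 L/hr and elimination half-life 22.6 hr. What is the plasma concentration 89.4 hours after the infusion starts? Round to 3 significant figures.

Css = rate / CL = 189 / 3.56 = 53.09 mg/L
k = ln 2 / 22.6 = 0.03067 hr⁻¹
C(t) = Css (1 − e^(−kt)) = 53.09 × (1 − e^(−2.742)) = 53.09 × 0.9356 ≈ 49.7 mg/L

49.7 mg/L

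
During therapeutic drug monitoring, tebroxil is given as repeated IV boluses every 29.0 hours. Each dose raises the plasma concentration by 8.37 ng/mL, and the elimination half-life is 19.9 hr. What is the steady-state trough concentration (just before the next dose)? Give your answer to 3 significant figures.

4.79 ng/mL

k = ln 2 / 19.9 = 0.03483 hr⁻¹
Fraction remaining after one interval: e^(−kτ) = e^(−0.03483 × 29.0) = 0.3642
R = 1 / (1 − 0.3642) = 1.573
Css,max = 8.37 × 1.573 = 13.16 ng/mL
Css,min = Css,max × e^(−kτ) = 13.16 × 0.3642 ≈ 4.79 ng/mL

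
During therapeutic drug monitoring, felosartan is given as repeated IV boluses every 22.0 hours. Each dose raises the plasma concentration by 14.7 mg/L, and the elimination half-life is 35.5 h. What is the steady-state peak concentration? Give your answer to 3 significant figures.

42.1 mg/L

k = ln 2 / 35.5 = 0.01953 h⁻¹
Fraction remaining after one interval: e^(−kτ) = e^(−0.01953 × 22.0) = 0.6508
R = 1 / (1 − 0.6508) = 2.864
Css,max = 14.7 × 2.864 ≈ 42.1 mg/L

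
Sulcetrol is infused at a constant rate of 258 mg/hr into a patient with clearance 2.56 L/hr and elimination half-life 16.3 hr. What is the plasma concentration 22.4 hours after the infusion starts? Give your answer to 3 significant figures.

61.9 mg/L

Css = rate / CL = 258 / 2.56 = 100.8 mg/L
k = ln 2 / 16.3 = 0.04252 hr⁻¹
C(t) = Css (1 − e^(−kt)) = 100.8 × (1 − e^(−0.9525)) = 100.8 × 0.6142 ≈ 61.9 mg/L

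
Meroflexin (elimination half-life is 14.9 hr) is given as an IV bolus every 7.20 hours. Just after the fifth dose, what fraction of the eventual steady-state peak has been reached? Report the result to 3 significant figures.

k = ln 2 / 14.9 = 0.04652 hr⁻¹
f_n = 1 − e^(−nkτ) = 1 − e^(−5 × 0.04652 × 7.20) = 1 − e^(−1.675) = 1 − 0.1874 ≈ 0.813

0.813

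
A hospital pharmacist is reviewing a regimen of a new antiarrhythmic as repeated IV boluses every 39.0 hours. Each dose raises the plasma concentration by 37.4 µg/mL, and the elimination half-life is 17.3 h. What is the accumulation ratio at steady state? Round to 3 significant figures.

k = ln 2 / 17.3 = 0.04007 h⁻¹
Fraction remaining after one interval: e^(−kτ) = e^(−0.04007 × 39.0) = 0.2096
R = 1 / (1 − 0.2096) = 1 / 0.7904 ≈ 1.27

1.27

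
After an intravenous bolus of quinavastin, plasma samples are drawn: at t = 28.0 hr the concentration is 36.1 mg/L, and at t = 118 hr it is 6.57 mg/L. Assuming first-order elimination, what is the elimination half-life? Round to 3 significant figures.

36.6 hours

k = ln(C₁/C₂) / (t₂ − t₁) = ln(36.1/6.57) / (118 − 28.0)
  = 1.704 / 90.00 = 0.01893 hr⁻¹
t½ = ln 2 / k = ln 2 / 0.01893 ≈ 36.6 hours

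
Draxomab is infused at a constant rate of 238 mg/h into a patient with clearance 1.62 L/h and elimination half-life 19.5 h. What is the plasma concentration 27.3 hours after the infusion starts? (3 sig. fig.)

91.2 mg/L

Css = rate / CL = 238 / 1.62 = 146.9 mg/L
k = ln 2 / 19.5 = 0.03555 h⁻¹
C(t) = Css (1 − e^(−kt)) = 146.9 × (1 − e^(−0.9704)) = 146.9 × 0.6211 ≈ 91.2 mg/L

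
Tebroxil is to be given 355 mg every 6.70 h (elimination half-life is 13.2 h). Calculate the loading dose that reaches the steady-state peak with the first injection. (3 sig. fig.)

1200 mg

k = ln 2 / 13.2 = 0.05251 h⁻¹
Accumulation ratio R = 1 / (1 − e^(−kτ)) = 1 / (1 − e^(−0.05251×6.70)) = 1 / (1 − 0.7034) = 3.372
Loading dose = maintenance dose × R = 355 × 3.372 ≈ 1200 mg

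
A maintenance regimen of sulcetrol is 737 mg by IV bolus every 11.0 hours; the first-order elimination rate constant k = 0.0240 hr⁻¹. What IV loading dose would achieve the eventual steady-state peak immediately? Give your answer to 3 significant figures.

3180 mg

Accumulation ratio R = 1 / (1 − e^(−kτ)) = 1 / (1 − e^(−0.02400×11.0)) = 1 / (1 − 0.7680) = 4.310
Loading dose = maintenance dose × R = 737 × 4.310 ≈ 3180 mg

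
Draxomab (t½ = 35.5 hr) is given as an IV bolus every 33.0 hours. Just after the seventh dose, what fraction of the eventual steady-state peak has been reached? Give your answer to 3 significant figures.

k = ln 2 / 35.5 = 0.01953 hr⁻¹
f_n = 1 − e^(−nkτ) = 1 − e^(−7 × 0.01953 × 33.0) = 1 − e^(−4.510) = 1 − 0.01099 ≈ 0.989

0.989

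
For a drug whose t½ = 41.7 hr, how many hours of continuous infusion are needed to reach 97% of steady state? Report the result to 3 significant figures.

211 hours

k = ln 2 / 41.7 = 0.01662 hr⁻¹
f = 1 − e^(−kt)  ⇒  t = −ln(1 − f) / k
t = −ln(1 − 0.97) / 0.01662 = 3.507 / 0.01662 ≈ 211 hours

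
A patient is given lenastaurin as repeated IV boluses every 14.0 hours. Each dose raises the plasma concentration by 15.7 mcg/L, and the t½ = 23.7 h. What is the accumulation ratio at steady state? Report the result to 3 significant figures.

2.98

k = ln 2 / 23.7 = 0.02925 h⁻¹
Fraction remaining after one interval: e^(−kτ) = e^(−0.02925 × 14.0) = 0.6640
R = 1 / (1 − 0.6640) = 1 / 0.3360 ≈ 2.98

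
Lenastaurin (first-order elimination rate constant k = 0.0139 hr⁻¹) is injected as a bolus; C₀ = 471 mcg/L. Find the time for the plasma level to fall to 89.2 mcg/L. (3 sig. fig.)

120 hours

C(t) = C₀ e^(−kt)  ⇒  t = ln(C₀/C) / k
t = ln(471/89.2) / 0.01390 = 1.664 / 0.01390 ≈ 120 hours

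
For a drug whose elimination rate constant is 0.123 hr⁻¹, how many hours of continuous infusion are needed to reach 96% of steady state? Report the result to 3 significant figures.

f = 1 − e^(−kt)  ⇒  t = −ln(1 − f) / k
t = −ln(1 − 0.96) / 0.1230 = 3.219 / 0.1230 ≈ 26.2 hours

26.2 hours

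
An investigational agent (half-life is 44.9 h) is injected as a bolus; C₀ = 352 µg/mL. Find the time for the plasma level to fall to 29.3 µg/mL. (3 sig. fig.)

k = ln 2 / 44.9 = 0.01544 h⁻¹
C(t) = C₀ e^(−kt)  ⇒  t = ln(C₀/C) / k
t = ln(352/29.3) / 0.01544 = 2.486 / 0.01544 ≈ 161 hours

161 hours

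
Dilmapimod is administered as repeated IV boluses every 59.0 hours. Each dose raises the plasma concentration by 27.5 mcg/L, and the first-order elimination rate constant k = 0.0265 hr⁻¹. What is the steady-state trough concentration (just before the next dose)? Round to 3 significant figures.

Fraction remaining after one interval: e^(−kτ) = e^(−0.02650 × 59.0) = 0.2094
R = 1 / (1 − 0.2094) = 1.265
Css,max = 27.5 × 1.265 = 34.78 mcg/L
Css,min = Css,max × e^(−kτ) = 34.78 × 0.2094 ≈ 7.28 mcg/L

7.28 mcg/L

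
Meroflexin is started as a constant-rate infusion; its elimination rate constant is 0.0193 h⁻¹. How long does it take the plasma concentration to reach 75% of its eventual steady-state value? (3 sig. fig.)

71.8 hours

f = 1 − e^(−kt)  ⇒  t = −ln(1 − f) / k
t = −ln(1 − 0.75) / 0.01930 = 1.386 / 0.01930 ≈ 71.8 hours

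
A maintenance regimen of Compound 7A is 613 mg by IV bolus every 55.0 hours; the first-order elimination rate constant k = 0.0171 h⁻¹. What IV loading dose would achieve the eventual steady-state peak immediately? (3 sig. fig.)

1010 mg

Accumulation ratio R = 1 / (1 − e^(−kτ)) = 1 / (1 − e^(−0.01710×55.0)) = 1 / (1 − 0.3904) = 1.641
Loading dose = maintenance dose × R = 613 × 1.641 ≈ 1010 mg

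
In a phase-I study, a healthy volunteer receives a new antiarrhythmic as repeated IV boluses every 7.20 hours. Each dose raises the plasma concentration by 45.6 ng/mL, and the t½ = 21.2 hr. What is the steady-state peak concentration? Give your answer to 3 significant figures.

217 ng/mL

k = ln 2 / 21.2 = 0.03270 hr⁻¹
Fraction remaining after one interval: e^(−kτ) = e^(−0.03270 × 7.20) = 0.7902
R = 1 / (1 − 0.7902) = 4.768
Css,max = 45.6 × 4.768 ≈ 217 ng/mL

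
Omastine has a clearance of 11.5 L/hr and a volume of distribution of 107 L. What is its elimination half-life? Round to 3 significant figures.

6.45 hours

k = CL / V = 11.5 / 107 = 0.1075 hr⁻¹
t½ = ln 2 / k = ln 2 / 0.1075 ≈ 6.45 hours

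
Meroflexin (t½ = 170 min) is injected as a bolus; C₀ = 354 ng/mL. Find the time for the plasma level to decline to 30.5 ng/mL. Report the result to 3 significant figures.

k = ln 2 / 170 = 0.004077 min⁻¹
C(t) = C₀ e^(−kt)  ⇒  t = ln(C₀/C) / k
t = ln(354/30.5) / 0.004077 = 2.452 / 0.004077 ≈ 601 minutes

601 minutes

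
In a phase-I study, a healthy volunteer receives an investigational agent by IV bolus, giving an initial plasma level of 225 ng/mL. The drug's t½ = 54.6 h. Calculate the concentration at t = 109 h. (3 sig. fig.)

k = ln 2 / 54.6 = 0.01270 h⁻¹
109 h is 1.996 half-lives, so C = 225 × (1/2)^1.996 = 225 × 0.2506 ≈ 56.4 ng/mL

56.4 ng/mL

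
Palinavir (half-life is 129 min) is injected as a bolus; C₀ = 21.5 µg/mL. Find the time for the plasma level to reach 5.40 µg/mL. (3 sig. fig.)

k = ln 2 / 129 = 0.005373 min⁻¹
C(t) = C₀ e^(−kt)  ⇒  t = ln(C₀/C) / k
t = ln(21.5/5.40) / 0.005373 = 1.382 / 0.005373 ≈ 257 minutes

257 minutes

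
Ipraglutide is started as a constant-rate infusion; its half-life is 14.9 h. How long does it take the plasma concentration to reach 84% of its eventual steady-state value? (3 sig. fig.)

39.4 hours

k = ln 2 / 14.9 = 0.04652 h⁻¹
f = 1 − e^(−kt)  ⇒  t = −ln(1 − f) / k
t = −ln(1 − 0.84) / 0.04652 = 1.833 / 0.04652 ≈ 39.4 hours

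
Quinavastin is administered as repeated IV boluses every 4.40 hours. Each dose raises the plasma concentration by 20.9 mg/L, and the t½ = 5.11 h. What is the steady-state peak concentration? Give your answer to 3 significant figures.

46.5 mg/L

k = ln 2 / 5.11 = 0.1356 h⁻¹
Fraction remaining after one interval: e^(−kτ) = e^(−0.1356 × 4.40) = 0.5505
R = 1 / (1 − 0.5505) = 2.225
Css,max = 20.9 × 2.225 ≈ 46.5 mg/L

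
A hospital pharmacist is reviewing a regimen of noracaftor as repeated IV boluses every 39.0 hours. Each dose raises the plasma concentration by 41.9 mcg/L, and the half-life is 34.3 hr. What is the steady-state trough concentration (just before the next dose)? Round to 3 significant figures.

34.9 mcg/L

k = ln 2 / 34.3 = 0.02021 hr⁻¹
Fraction remaining after one interval: e^(−kτ) = e^(−0.02021 × 39.0) = 0.4547
R = 1 / (1 − 0.4547) = 1.834
Css,max = 41.9 × 1.834 = 76.84 mcg/L
Css,min = Css,max × e^(−kτ) = 76.84 × 0.4547 ≈ 34.9 mcg/L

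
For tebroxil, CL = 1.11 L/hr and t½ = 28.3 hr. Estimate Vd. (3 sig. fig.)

45.3 L

k = ln 2 / t½ = ln 2 / 28.3 = 0.02449 hr⁻¹
V = CL / k = 1.11 / 0.02449 ≈ 45.3 L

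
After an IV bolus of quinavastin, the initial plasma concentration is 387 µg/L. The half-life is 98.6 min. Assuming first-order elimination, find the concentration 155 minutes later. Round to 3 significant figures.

k = ln 2 / 98.6 = 0.007030 min⁻¹
C(t) = C₀ e^(−kt) = 387 × e^(−0.007030 × 155) = 387 × e^(−1.090) = 387 × 0.3363 ≈ 130 µg/L

130 µg/L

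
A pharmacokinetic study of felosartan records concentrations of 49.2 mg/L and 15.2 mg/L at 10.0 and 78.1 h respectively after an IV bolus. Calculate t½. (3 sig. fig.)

k = ln(C₁/C₂) / (t₂ − t₁) = ln(49.2/15.2) / (78.1 − 10.0)
  = 1.175 / 68.10 = 0.01725 h⁻¹
t½ = ln 2 / k = ln 2 / 0.01725 ≈ 40.2 hours

40.2 hours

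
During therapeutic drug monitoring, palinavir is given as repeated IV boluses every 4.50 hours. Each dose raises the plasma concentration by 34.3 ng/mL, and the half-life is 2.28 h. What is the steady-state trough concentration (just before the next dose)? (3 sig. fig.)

11.7 ng/mL

k = ln 2 / 2.28 = 0.3040 h⁻¹
Fraction remaining after one interval: e^(−kτ) = e^(−0.3040 × 4.50) = 0.2546
R = 1 / (1 − 0.2546) = 1.342
Css,max = 34.3 × 1.342 = 46.02 ng/mL
Css,min = Css,max × e^(−kτ) = 46.02 × 0.2546 ≈ 11.7 ng/mL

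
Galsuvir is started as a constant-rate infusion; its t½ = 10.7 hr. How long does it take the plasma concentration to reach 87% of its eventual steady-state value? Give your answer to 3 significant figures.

31.5 hours

k = ln 2 / 10.7 = 0.06478 hr⁻¹
f = 1 − e^(−kt)  ⇒  t = −ln(1 − f) / k
t = −ln(1 − 0.87) / 0.06478 = 2.040 / 0.06478 ≈ 31.5 hours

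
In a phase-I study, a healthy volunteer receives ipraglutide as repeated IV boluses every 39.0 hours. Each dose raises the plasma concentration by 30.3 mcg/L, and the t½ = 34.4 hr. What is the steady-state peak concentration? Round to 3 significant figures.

k = ln 2 / 34.4 = 0.02015 hr⁻¹
Fraction remaining after one interval: e^(−kτ) = e^(−0.02015 × 39.0) = 0.4557
R = 1 / (1 − 0.4557) = 1.837
Css,max = 30.3 × 1.837 ≈ 55.7 mcg/L

55.7 mcg/L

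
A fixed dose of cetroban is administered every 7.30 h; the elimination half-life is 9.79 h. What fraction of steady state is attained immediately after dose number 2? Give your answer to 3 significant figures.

k = ln 2 / 9.79 = 0.07080 h⁻¹
f_n = 1 − e^(−nkτ) = 1 − e^(−2 × 0.07080 × 7.30) = 1 − e^(−1.034) = 1 − 0.3557 ≈ 0.644

0.644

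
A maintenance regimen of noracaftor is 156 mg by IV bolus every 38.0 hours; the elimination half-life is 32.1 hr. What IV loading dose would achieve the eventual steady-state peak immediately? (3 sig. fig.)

279 mg

k = ln 2 / 32.1 = 0.02159 hr⁻¹
Accumulation ratio R = 1 / (1 − e^(−kτ)) = 1 / (1 − e^(−0.02159×38.0)) = 1 / (1 − 0.4402) = 1.786
Loading dose = maintenance dose × R = 156 × 1.786 ≈ 279 mg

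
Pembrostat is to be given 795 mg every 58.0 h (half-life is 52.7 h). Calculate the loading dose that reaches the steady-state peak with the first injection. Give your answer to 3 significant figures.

1490 mg

k = ln 2 / 52.7 = 0.01315 h⁻¹
Accumulation ratio R = 1 / (1 − e^(−kτ)) = 1 / (1 − e^(−0.01315×58.0)) = 1 / (1 − 0.4663) = 1.874
Loading dose = maintenance dose × R = 795 × 1.874 ≈ 1490 mg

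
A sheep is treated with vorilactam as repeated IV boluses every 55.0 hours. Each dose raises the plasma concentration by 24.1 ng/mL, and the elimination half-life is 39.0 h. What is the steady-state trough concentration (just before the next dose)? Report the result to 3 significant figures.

14.5 ng/mL

k = ln 2 / 39.0 = 0.01777 h⁻¹
Fraction remaining after one interval: e^(−kτ) = e^(−0.01777 × 55.0) = 0.3762
R = 1 / (1 − 0.3762) = 1.603
Css,max = 24.1 × 1.603 = 38.64 ng/mL
Css,min = Css,max × e^(−kτ) = 38.64 × 0.3762 ≈ 14.5 ng/mL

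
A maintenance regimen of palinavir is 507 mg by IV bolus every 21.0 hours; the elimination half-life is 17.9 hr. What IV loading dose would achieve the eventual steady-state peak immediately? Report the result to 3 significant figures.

911 mg

k = ln 2 / 17.9 = 0.03872 hr⁻¹
Accumulation ratio R = 1 / (1 − e^(−kτ)) = 1 / (1 − e^(−0.03872×21.0)) = 1 / (1 − 0.4434) = 1.797
Loading dose = maintenance dose × R = 507 × 1.797 ≈ 911 mg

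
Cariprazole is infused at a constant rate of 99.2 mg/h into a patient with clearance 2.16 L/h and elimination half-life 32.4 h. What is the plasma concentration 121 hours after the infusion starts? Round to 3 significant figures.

Css = rate / CL = 99.2 / 2.16 = 45.93 mg/L
k = ln 2 / 32.4 = 0.02139 h⁻¹
C(t) = Css (1 − e^(−kt)) = 45.93 × (1 − e^(−2.589)) = 45.93 × 0.9249 ≈ 42.5 mg/L

42.5 mg/L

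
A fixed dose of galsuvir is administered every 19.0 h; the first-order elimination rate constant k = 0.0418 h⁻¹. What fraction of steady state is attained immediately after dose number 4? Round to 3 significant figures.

0.958

f_n = 1 − e^(−nkτ) = 1 − e^(−4 × 0.04180 × 19.0) = 1 − e^(−3.177) = 1 − 0.04172 ≈ 0.958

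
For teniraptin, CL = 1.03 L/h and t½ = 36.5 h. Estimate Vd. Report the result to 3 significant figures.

k = ln 2 / t½ = ln 2 / 36.5 = 0.01899 h⁻¹
V = CL / k = 1.03 / 0.01899 ≈ 54.2 L

54.2 L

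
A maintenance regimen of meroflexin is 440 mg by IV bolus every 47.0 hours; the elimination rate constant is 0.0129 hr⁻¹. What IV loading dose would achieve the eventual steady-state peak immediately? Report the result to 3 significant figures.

968 mg

Accumulation ratio R = 1 / (1 − e^(−kτ)) = 1 / (1 − e^(−0.01290×47.0)) = 1 / (1 − 0.5454) = 2.200
Loading dose = maintenance dose × R = 440 × 2.200 ≈ 968 mg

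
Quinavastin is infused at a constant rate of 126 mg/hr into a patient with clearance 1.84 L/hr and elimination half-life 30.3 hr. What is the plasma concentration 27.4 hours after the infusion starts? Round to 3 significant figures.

31.9 mg/L

Css = rate / CL = 126 / 1.84 = 68.48 mg/L
k = ln 2 / 30.3 = 0.02288 hr⁻¹
C(t) = Css (1 − e^(−kt)) = 68.48 × (1 − e^(−0.6268)) = 68.48 × 0.4657 ≈ 31.9 mg/L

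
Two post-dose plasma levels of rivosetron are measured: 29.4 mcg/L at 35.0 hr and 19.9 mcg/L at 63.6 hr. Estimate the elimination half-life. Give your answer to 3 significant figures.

k = ln(C₁/C₂) / (t₂ − t₁) = ln(29.4/19.9) / (63.6 − 35.0)
  = 0.3903 / 28.60 = 0.01365 hr⁻¹
t½ = ln 2 / k = ln 2 / 0.01365 ≈ 50.8 hours

50.8 hours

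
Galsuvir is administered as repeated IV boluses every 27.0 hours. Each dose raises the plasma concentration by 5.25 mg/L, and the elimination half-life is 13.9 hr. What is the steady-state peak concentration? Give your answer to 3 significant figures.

k = ln 2 / 13.9 = 0.04987 hr⁻¹
Fraction remaining after one interval: e^(−kτ) = e^(−0.04987 × 27.0) = 0.2602
R = 1 / (1 − 0.2602) = 1.352
Css,max = 5.25 × 1.352 ≈ 7.10 mg/L

7.10 mg/L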